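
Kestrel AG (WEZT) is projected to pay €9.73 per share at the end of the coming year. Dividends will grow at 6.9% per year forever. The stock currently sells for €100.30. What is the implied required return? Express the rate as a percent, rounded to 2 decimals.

16.60%

Rearranging the constant-growth DDM: r = D₁/P₀ + g.
r = 9.7300 / 100.30 + 0.069 = 0.09701 + 0.069 = 0.16601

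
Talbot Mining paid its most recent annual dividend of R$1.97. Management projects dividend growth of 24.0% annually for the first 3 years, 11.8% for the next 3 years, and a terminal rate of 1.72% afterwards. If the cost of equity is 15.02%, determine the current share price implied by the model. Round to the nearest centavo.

R$31.22

Three-stage DDM. Project D₁…D_6; terminal Gordon value at t=6 with g = 0.0172; discount at r = 0.1502.
D_1 = 2.4428
D_2 = 3.0291
D_3 = 3.7560
D_4 = 4.1993
D_5 = 4.6948
D_6 = 5.2488
TV_6 = 5.3390/(0.1502−0.0172) = 40.1431
P₀ = Σ Dₜ/(1+r)ᵗ + TV_6/(1+r)^6 = 31.2169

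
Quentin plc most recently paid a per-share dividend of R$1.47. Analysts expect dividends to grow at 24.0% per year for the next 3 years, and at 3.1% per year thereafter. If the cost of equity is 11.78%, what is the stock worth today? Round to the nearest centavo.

R$29.28

Two-stage DDM. Project D₁…D_3 at 0.24, terminal growth 0.031, discount at r = 0.1178.
D_1 = 1.8228
D_2 = 2.2603
D_3 = 2.8027
Terminal value at t=3: TV = D_4/(r−g) = 2.8896/(0.1178−0.031) = 33.2906
P₀ = 1.8228/(1+0.1178)^1 + 2.2603/(1+0.1178)^2 + 2.8027/(1+0.1178)^3 + 33.2906/(1+0.1178)^3 = 29.2822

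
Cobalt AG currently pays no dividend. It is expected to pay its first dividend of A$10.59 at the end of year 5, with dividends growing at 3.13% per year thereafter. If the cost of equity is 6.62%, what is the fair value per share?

Deferred-dividend DDM. At t=4 the remaining stream is a growing perpetuity with first payment D_5 = 10.59.
V_4 = D_5/(r−g) = 10.59/(0.0662−0.0313) = 303.4384
P₀ = V_4/(1+r)^4 = 303.4384/(1+0.0662)^4 = 234.8096

A$234.81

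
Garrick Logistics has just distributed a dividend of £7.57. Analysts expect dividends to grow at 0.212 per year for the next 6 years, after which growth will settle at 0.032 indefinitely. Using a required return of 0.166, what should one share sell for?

£125.66

Two-stage DDM. Project D₁…D_6 at 0.212, terminal growth 0.032, discount at r = 0.166.
D_1 = 9.1748
D_2 = 11.1199
D_3 = 13.4773
D_4 = 16.3345
D_5 = 19.7974
D_6 = 23.9945
Terminal value at t=6: TV = D_7/(r−g) = 24.7623/(0.166−0.032) = 184.7934
P₀ = 9.1748/(1+0.166)^1 + 11.1199/(1+0.166)^2 + 13.4773/(1+0.166)^3 + 16.3345/(1+0.166)^4 + 19.7974/(1+0.166)^5 + 23.9945/(1+0.166)^6 + 184.7934/(1+0.166)^6 = 125.6558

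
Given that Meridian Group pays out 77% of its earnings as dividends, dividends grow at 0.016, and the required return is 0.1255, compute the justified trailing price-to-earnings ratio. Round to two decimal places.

Justified trailing P/E = b(1+g)/(r−g) = 0.77×(1+0.016)/(0.1255−0.016) = 7.1445

7.14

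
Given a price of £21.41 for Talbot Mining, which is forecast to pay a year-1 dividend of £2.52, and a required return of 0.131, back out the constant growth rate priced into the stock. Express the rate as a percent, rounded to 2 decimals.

1.33%

From P₀ = D₁/(r − g), the implied growth is g = r − D₁/P₀.
g = 0.131 − 2.52/21.41 = 0.131 − 0.11770 = 0.01330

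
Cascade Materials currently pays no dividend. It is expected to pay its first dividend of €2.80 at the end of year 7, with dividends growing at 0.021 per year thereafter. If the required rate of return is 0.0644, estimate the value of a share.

Deferred-dividend DDM. At t=6 the remaining stream is a growing perpetuity with first payment D_7 = 2.80.
V_6 = D_7/(r−g) = 2.80/(0.0644−0.021) = 64.5161
P₀ = V_6/(1+r)^6 = 64.5161/(1+0.0644)^6 = 44.3649

€44.36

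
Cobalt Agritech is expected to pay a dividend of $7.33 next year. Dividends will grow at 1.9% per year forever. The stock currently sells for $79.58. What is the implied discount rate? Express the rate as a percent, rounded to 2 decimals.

11.11%

Rearranging the constant-growth DDM: r = D₁/P₀ + g.
r = 7.3300 / 79.58 + 0.019 = 0.09211 + 0.019 = 0.11111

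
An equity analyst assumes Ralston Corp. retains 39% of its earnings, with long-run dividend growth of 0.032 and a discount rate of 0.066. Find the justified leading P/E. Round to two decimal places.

17.94

Payout ratio b = 1 − 0.39 = 0.61.
Justified leading P/E = b/(r−g) = 0.61/(0.066−0.032) = 17.9412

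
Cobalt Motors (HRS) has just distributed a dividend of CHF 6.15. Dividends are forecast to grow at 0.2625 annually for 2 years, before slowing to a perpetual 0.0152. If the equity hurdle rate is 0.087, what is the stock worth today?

Two-stage DDM. Project D₁…D_2 at 0.2625, terminal growth 0.0152, discount at r = 0.087.
D_1 = 7.7644
D_2 = 9.8025
Terminal value at t=2: TV = D_3/(r−g) = 9.9515/(0.087−0.0152) = 138.6006
P₀ = 7.7644/(1+0.087)^1 + 9.8025/(1+0.087)^2 + 138.6006/(1+0.087)^2 = 132.7413

CHF 132.74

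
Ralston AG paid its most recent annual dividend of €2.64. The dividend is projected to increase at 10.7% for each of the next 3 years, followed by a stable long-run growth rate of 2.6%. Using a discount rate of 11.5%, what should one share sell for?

Two-stage DDM. Project D₁…D_3 at 0.107, terminal growth 0.026, discount at r = 0.115.
D_1 = 2.9225
D_2 = 3.2352
D_3 = 3.5814
Terminal value at t=3: TV = D_4/(r−g) = 3.6745/(0.115−0.026) = 41.2861
P₀ = 2.9225/(1+0.115)^1 + 3.2352/(1+0.115)^2 + 3.5814/(1+0.115)^3 + 41.2861/(1+0.115)^3 = 37.5907

€37.59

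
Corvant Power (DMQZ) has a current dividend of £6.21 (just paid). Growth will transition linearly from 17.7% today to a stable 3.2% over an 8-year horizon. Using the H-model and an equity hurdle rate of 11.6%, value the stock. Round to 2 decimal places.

£119.17

H-model: P₀ = D₀[(1+g_L) + H(g_S−g_L)]/(r−g_L), with H = 8/2 = 4.
P₀ = 6.21 × [(1+0.032) + 4×(0.177−0.032)] / (0.116−0.032)
   = 6.21 × 1.6120 / 0.084 = 119.1729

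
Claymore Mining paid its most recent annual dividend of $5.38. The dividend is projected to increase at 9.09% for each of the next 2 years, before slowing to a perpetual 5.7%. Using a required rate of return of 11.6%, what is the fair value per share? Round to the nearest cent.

Two-stage DDM. Project D₁…D_2 at 0.0909, terminal growth 0.057, discount at r = 0.116.
D_1 = 5.8690
D_2 = 6.4025
Terminal value at t=2: TV = D_3/(r−g) = 6.7675/(0.116−0.057) = 114.7031
P₀ = 5.8690/(1+0.116)^1 + 6.4025/(1+0.116)^2 + 114.7031/(1+0.116)^2 = 102.4970

$102.50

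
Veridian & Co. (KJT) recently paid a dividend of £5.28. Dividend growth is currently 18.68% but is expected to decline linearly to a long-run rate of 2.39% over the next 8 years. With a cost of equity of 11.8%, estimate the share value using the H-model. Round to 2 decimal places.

£94.01

H-model: P₀ = D₀[(1+g_L) + H(g_S−g_L)]/(r−g_L), with H = 8/2 = 4.
P₀ = 5.28 × [(1+0.0239) + 4×(0.1868−0.0239)] / (0.118−0.0239)
   = 5.28 × 1.6755 / 0.0941 = 94.0132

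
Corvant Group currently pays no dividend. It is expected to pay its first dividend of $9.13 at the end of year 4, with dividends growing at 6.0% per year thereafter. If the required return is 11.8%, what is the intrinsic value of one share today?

$112.65

Deferred-dividend DDM. At t=3 the remaining stream is a growing perpetuity with first payment D_4 = 9.13.
V_3 = D_4/(r−g) = 9.13/(0.118−0.06) = 157.4138
P₀ = V_3/(1+r)^3 = 157.4138/(1+0.118)^3 = 112.6464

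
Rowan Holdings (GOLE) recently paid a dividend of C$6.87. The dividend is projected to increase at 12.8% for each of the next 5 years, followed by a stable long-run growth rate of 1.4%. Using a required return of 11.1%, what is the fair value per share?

Two-stage DDM. Project D₁…D_5 at 0.128, terminal growth 0.014, discount at r = 0.111.
D_1 = 7.7494
D_2 = 8.7413
D_3 = 9.8602
D_4 = 11.1223
D_5 = 12.5459
Terminal value at t=5: TV = D_6/(r−g) = 12.7216/(0.111−0.014) = 131.1500
P₀ = 7.7494/(1+0.111)^1 + 8.7413/(1+0.111)^2 + 9.8602/(1+0.111)^3 + 11.1223/(1+0.111)^4 + 12.5459/(1+0.111)^5 + 131.1500/(1+0.111)^5 = 113.4409

C$113.44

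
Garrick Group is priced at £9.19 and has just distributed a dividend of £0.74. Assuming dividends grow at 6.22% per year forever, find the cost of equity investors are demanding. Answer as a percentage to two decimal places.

Rearranging the constant-growth DDM: r = D₁/P₀ + g.
D₁ = 0.74 × (1 + 0.0622) = 0.7860.
r = 0.7860 / 9.19 + 0.0622 = 0.08553 + 0.0622 = 0.14773

14.77%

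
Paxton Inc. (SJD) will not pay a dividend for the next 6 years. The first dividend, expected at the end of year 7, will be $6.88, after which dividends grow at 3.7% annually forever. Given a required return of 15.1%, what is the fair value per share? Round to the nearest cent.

$25.96

Deferred-dividend DDM. At t=6 the remaining stream is a growing perpetuity with first payment D_7 = 6.88.
V_6 = D_7/(r−g) = 6.88/(0.151−0.037) = 60.3509
P₀ = V_6/(1+r)^6 = 60.3509/(1+0.151)^6 = 25.9556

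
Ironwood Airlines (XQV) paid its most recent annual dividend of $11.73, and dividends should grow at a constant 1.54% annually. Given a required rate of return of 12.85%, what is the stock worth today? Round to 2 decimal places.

Gordon growth model: P₀ = D₁/(r − g). D₁ = 11.73 × (1 + 0.0154) = 11.9106.
P₀ = 11.9106 / (0.1285 − 0.0154) = 11.9106 / 0.1131 = 105.3107

$105.31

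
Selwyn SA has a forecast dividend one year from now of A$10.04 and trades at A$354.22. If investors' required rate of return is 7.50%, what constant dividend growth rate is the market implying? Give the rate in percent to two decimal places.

4.67%

From P₀ = D₁/(r − g), the implied growth is g = r − D₁/P₀.
g = 0.075 − 10.04/354.22 = 0.075 − 0.02834 = 0.04666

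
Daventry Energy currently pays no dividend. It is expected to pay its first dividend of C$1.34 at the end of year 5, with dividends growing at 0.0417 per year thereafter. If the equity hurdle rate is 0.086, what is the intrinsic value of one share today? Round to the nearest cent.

Deferred-dividend DDM. At t=4 the remaining stream is a growing perpetuity with first payment D_5 = 1.34.
V_4 = D_5/(r−g) = 1.34/(0.086−0.0417) = 30.2483
P₀ = V_4/(1+r)^4 = 30.2483/(1+0.086)^4 = 21.7461

C$21.75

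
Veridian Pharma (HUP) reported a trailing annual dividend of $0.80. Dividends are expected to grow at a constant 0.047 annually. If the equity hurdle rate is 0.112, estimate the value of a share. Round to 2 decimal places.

Gordon growth model: P₀ = D₁/(r − g). D₁ = 0.80 × (1 + 0.047) = 0.8376.
P₀ = 0.8376 / (0.112 − 0.047) = 0.8376 / 0.065 = 12.8862

$12.89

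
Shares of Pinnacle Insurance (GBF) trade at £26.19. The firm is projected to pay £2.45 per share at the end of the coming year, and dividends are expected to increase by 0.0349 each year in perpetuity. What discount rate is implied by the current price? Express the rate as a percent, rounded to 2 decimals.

12.84%

Rearranging the constant-growth DDM: r = D₁/P₀ + g.
r = 2.4500 / 26.19 + 0.0349 = 0.09355 + 0.0349 = 0.12845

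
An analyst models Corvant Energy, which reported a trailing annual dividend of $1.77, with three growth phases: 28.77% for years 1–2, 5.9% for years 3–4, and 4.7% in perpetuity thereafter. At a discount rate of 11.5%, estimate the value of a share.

Three-stage DDM. Project D₁…D_4; terminal Gordon value at t=4 with g = 0.047; discount at r = 0.115.
D_1 = 2.2792
D_2 = 2.9350
D_3 = 3.1081
D_4 = 3.2915
TV_4 = 3.4462/(0.115−0.047) = 50.6795
P₀ = Σ Dₜ/(1+r)ᵗ + TV_4/(1+r)^4 = 41.5661

$41.57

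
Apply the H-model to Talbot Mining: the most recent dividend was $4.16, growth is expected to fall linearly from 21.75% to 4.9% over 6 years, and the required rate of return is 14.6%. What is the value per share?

H-model: P₀ = D₀[(1+g_L) + H(g_S−g_L)]/(r−g_L), with H = 6/2 = 3.
P₀ = 4.16 × [(1+0.049) + 3×(0.2175−0.049)] / (0.146−0.049)
   = 4.16 × 1.5545 / 0.097 = 66.6672

$66.67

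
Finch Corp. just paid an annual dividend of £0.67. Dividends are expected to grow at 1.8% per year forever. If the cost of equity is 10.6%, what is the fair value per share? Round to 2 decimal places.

Gordon growth model: P₀ = D₁/(r − g). D₁ = 0.67 × (1 + 0.018) = 0.6821.
P₀ = 0.6821 / (0.106 − 0.018) = 0.6821 / 0.088 = 7.7507

£7.75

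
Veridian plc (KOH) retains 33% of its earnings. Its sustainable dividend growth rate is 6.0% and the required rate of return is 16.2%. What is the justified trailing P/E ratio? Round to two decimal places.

Payout ratio b = 1 − 0.33 = 0.67.
Justified trailing P/E = b(1+g)/(r−g) = 0.67×(1+0.06)/(0.162−0.06) = 6.9627

6.96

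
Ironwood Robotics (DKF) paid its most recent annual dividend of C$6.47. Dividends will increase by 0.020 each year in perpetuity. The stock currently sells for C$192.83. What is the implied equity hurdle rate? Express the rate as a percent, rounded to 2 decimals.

Rearranging the constant-growth DDM: r = D₁/P₀ + g.
D₁ = 6.47 × (1 + 0.02) = 6.5994.
r = 6.5994 / 192.83 + 0.02 = 0.03422 + 0.02 = 0.05422

5.42%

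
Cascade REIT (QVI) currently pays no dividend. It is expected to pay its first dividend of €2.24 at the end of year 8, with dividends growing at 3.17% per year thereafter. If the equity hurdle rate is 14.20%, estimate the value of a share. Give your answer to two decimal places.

€8.02

Deferred-dividend DDM. At t=7 the remaining stream is a growing perpetuity with first payment D_8 = 2.24.
V_7 = D_8/(r−g) = 2.24/(0.142−0.0317) = 20.3083
P₀ = V_7/(1+r)^7 = 20.3083/(1+0.142)^7 = 8.0170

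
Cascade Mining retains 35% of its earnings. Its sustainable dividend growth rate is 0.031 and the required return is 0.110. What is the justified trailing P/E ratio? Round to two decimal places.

8.48

Payout ratio b = 1 − 0.35 = 0.65.
Justified trailing P/E = b(1+g)/(r−g) = 0.65×(1+0.031)/(0.11−0.031) = 8.4829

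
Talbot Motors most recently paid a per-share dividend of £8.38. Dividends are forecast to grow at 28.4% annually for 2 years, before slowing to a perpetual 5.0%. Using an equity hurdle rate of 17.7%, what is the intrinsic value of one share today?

Two-stage DDM. Project D₁…D_2 at 0.284, terminal growth 0.05, discount at r = 0.177.
D_1 = 10.7599
D_2 = 13.8157
Terminal value at t=2: TV = D_3/(r−g) = 14.5065/(0.177−0.05) = 114.2246
P₀ = 10.7599/(1+0.177)^1 + 13.8157/(1+0.177)^2 + 114.2246/(1+0.177)^2 = 101.5678

£101.57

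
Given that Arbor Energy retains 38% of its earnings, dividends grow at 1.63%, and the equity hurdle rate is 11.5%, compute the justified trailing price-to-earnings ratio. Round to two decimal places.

Payout ratio b = 1 − 0.38 = 0.62.
Justified trailing P/E = b(1+g)/(r−g) = 0.62×(1+0.0163)/(0.115−0.0163) = 6.3841

6.38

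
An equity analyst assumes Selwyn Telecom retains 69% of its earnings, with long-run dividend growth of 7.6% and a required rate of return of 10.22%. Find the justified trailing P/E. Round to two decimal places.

12.73

Payout ratio b = 1 − 0.69 = 0.31.
Justified trailing P/E = b(1+g)/(r−g) = 0.31×(1+0.076)/(0.1022−0.076) = 12.7313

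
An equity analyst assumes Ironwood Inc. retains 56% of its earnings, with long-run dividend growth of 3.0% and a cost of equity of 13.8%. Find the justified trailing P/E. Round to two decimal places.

4.20

Payout ratio b = 1 − 0.56 = 0.44.
Justified trailing P/E = b(1+g)/(r−g) = 0.44×(1+0.03)/(0.138−0.03) = 4.1963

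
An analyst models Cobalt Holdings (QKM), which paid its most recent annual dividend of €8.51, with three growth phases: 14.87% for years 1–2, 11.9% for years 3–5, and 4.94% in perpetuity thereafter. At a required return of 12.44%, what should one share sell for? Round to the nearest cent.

Three-stage DDM. Project D₁…D_5; terminal Gordon value at t=5 with g = 0.0494; discount at r = 0.1244.
D_1 = 9.7754
D_2 = 11.2290
D_3 = 12.5653
D_4 = 14.0606
D_5 = 15.7338
TV_5 = 16.5110/(0.1244−0.0494) = 220.1470
P₀ = Σ Dₜ/(1+r)ᵗ + TV_5/(1+r)^5 = 166.4583

€166.46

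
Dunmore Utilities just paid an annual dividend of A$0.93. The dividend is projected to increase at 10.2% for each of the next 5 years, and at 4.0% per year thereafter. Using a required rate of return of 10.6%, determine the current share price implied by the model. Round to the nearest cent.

Two-stage DDM. Project D₁…D_5 at 0.102, terminal growth 0.04, discount at r = 0.106.
D_1 = 1.0249
D_2 = 1.1294
D_3 = 1.2446
D_4 = 1.3715
D_5 = 1.5114
Terminal value at t=5: TV = D_6/(r−g) = 1.5719/(0.106−0.04) = 23.8166
P₀ = 1.0249/(1+0.106)^1 + 1.1294/(1+0.106)^2 + 1.2446/(1+0.106)^3 + 1.3715/(1+0.106)^4 + 1.5114/(1+0.106)^5 + 23.8166/(1+0.106)^5 = 18.9912

A$18.99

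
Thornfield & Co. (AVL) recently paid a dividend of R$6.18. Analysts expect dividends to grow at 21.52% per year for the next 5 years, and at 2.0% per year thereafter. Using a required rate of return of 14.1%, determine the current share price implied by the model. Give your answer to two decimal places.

Two-stage DDM. Project D₁…D_5 at 0.2152, terminal growth 0.02, discount at r = 0.141.
D_1 = 7.5099
D_2 = 9.1261
D_3 = 11.0900
D_4 = 13.4766
D_5 = 16.3767
Terminal value at t=5: TV = D_6/(r−g) = 16.7043/(0.141−0.02) = 138.0518
P₀ = 7.5099/(1+0.141)^1 + 9.1261/(1+0.141)^2 + 11.0900/(1+0.141)^3 + 13.4766/(1+0.141)^4 + 16.3767/(1+0.141)^5 + 138.0518/(1+0.141)^5 = 108.8633

R$108.86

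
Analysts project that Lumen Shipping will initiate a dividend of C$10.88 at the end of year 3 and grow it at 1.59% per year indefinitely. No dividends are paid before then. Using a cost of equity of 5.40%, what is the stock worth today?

C$257.05

Deferred-dividend DDM. At t=2 the remaining stream is a growing perpetuity with first payment D_3 = 10.88.
V_2 = D_3/(r−g) = 10.88/(0.054−0.0159) = 285.5643
P₀ = V_2/(1+r)^2 = 285.5643/(1+0.054)^2 = 257.0530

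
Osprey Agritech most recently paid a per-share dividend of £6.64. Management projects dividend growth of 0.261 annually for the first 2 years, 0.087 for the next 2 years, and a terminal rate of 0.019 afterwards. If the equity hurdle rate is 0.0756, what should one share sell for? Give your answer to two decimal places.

Three-stage DDM. Project D₁…D_4; terminal Gordon value at t=4 with g = 0.019; discount at r = 0.0756.
D_1 = 8.3730
D_2 = 10.5584
D_3 = 11.4770
D_4 = 12.4755
TV_4 = 12.7125/(0.0756−0.019) = 224.6028
P₀ = Σ Dₜ/(1+r)ᵗ + TV_4/(1+r)^4 = 203.2625

£203.26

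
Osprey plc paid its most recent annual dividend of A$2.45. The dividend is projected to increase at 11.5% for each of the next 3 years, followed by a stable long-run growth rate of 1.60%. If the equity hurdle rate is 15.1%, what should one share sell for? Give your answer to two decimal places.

A$23.66

Two-stage DDM. Project D₁…D_3 at 0.115, terminal growth 0.016, discount at r = 0.151.
D_1 = 2.7318
D_2 = 3.0459
D_3 = 3.3962
Terminal value at t=3: TV = D_4/(r−g) = 3.4505/(0.151−0.016) = 25.5594
P₀ = 2.7318/(1+0.151)^1 + 3.0459/(1+0.151)^2 + 3.3962/(1+0.151)^3 + 25.5594/(1+0.151)^3 = 23.6617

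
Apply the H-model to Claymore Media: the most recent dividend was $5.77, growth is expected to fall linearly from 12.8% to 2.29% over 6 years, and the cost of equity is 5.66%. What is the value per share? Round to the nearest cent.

$229.12

H-model: P₀ = D₀[(1+g_L) + H(g_S−g_L)]/(r−g_L), with H = 6/2 = 3.
P₀ = 5.77 × [(1+0.0229) + 3×(0.128−0.0229)] / (0.0566−0.0229)
   = 5.77 × 1.3382 / 0.0337 = 229.1221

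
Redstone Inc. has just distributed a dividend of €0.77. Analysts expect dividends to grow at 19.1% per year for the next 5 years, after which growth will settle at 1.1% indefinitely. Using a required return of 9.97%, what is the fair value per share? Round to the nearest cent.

Two-stage DDM. Project D₁…D_5 at 0.191, terminal growth 0.011, discount at r = 0.0997.
D_1 = 0.9171
D_2 = 1.0922
D_3 = 1.3008
D_4 = 1.5493
D_5 = 1.8452
Terminal value at t=5: TV = D_6/(r−g) = 1.8655/(0.0997−0.011) = 21.0318
P₀ = 0.9171/(1+0.0997)^1 + 1.0922/(1+0.0997)^2 + 1.3008/(1+0.0997)^3 + 1.5493/(1+0.0997)^4 + 1.8452/(1+0.0997)^5 + 21.0318/(1+0.0997)^5 = 17.9988

€18.00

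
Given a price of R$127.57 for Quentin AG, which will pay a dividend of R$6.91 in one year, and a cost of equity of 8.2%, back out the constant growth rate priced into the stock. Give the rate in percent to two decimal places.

2.78%

From P₀ = D₁/(r − g), the implied growth is g = r − D₁/P₀.
g = 0.082 − 6.91/127.57 = 0.082 − 0.05417 = 0.02783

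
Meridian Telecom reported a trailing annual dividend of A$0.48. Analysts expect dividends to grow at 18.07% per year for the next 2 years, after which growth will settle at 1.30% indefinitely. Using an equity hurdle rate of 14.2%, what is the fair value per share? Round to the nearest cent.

A$5.04

Two-stage DDM. Project D₁…D_2 at 0.1807, terminal growth 0.013, discount at r = 0.142.
D_1 = 0.5667
D_2 = 0.6691
Terminal value at t=2: TV = D_3/(r−g) = 0.6778/(0.142−0.013) = 5.2546
P₀ = 0.5667/(1+0.142)^1 + 0.6691/(1+0.142)^2 + 5.2546/(1+0.142)^2 = 5.0384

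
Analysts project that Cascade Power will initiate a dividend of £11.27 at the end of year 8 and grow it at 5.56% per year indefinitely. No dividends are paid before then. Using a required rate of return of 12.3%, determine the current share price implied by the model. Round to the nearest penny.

£74.23

Deferred-dividend DDM. At t=7 the remaining stream is a growing perpetuity with first payment D_8 = 11.27.
V_7 = D_8/(r−g) = 11.27/(0.123−0.0556) = 167.2107
P₀ = V_7/(1+r)^7 = 167.2107/(1+0.123)^7 = 74.2345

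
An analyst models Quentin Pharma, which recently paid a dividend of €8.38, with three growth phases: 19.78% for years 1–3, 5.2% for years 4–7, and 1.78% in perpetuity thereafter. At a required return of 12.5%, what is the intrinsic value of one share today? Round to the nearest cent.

€136.27

Three-stage DDM. Project D₁…D_7; terminal Gordon value at t=7 with g = 0.0178; discount at r = 0.125.
D_1 = 10.0376
D_2 = 12.0230
D_3 = 14.4011
D_4 = 15.1500
D_5 = 15.9378
D_6 = 16.7666
D_7 = 17.6384
TV_7 = 17.9524/(0.125−0.0178) = 167.4664
P₀ = Σ Dₜ/(1+r)ᵗ + TV_7/(1+r)^7 = 136.2707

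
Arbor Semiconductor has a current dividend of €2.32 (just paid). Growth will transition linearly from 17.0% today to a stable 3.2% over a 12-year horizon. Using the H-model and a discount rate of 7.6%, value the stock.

€98.07

H-model: P₀ = D₀[(1+g_L) + H(g_S−g_L)]/(r−g_L), with H = 12/2 = 6.
P₀ = 2.32 × [(1+0.032) + 6×(0.17−0.032)] / (0.076−0.032)
   = 2.32 × 1.8600 / 0.044 = 98.0727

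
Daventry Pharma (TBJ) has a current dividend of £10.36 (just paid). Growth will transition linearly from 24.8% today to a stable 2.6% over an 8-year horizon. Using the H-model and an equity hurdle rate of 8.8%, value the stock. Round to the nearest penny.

H-model: P₀ = D₀[(1+g_L) + H(g_S−g_L)]/(r−g_L), with H = 8/2 = 4.
P₀ = 10.36 × [(1+0.026) + 4×(0.248−0.026)] / (0.088−0.026)
   = 10.36 × 1.9140 / 0.062 = 319.8232

£319.82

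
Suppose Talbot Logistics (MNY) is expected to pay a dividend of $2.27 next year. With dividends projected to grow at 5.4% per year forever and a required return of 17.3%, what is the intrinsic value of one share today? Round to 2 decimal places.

Gordon growth model: P₀ = D₁/(r − g), with D₁ = 2.27 given directly.
P₀ = 2.2700 / (0.173 − 0.054) = 2.2700 / 0.119 = 19.0756

$19.08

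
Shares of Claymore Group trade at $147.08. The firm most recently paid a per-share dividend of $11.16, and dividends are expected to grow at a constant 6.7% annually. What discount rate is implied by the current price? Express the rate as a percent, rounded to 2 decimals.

14.80%

Rearranging the constant-growth DDM: r = D₁/P₀ + g.
D₁ = 11.16 × (1 + 0.067) = 11.9077.
r = 11.9077 / 147.08 + 0.067 = 0.08096 + 0.067 = 0.14796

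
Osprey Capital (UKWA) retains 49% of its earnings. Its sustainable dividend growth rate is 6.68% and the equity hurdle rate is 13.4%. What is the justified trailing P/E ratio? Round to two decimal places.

Payout ratio b = 1 − 0.49 = 0.51.
Justified trailing P/E = b(1+g)/(r−g) = 0.51×(1+0.0668)/(0.134−0.0668) = 8.0962

8.10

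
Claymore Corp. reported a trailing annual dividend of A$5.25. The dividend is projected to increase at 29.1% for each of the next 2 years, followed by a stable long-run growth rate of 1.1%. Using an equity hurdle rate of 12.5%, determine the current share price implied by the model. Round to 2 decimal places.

Two-stage DDM. Project D₁…D_2 at 0.291, terminal growth 0.011, discount at r = 0.125.
D_1 = 6.7777
D_2 = 8.7501
Terminal value at t=2: TV = D_3/(r−g) = 8.8463/(0.125−0.011) = 77.5994
P₀ = 6.7777/(1+0.125)^1 + 8.7501/(1+0.125)^2 + 77.5994/(1+0.125)^2 = 74.2514

A$74.25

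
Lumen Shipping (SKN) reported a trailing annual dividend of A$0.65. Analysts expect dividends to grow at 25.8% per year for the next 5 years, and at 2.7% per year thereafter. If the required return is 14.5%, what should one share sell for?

A$13.41

Two-stage DDM. Project D₁…D_5 at 0.258, terminal growth 0.027, discount at r = 0.145.
D_1 = 0.8177
D_2 = 1.0287
D_3 = 1.2941
D_4 = 1.6279
D_5 = 2.0479
Terminal value at t=5: TV = D_6/(r−g) = 2.1032/(0.145−0.027) = 17.8240
P₀ = 0.8177/(1+0.145)^1 + 1.0287/(1+0.145)^2 + 1.2941/(1+0.145)^3 + 1.6279/(1+0.145)^4 + 2.0479/(1+0.145)^5 + 17.8240/(1+0.145)^5 = 13.4054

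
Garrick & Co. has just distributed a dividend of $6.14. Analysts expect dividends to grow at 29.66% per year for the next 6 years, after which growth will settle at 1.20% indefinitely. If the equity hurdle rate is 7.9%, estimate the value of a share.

$352.82

Two-stage DDM. Project D₁…D_6 at 0.2966, terminal growth 0.012, discount at r = 0.079.
D_1 = 7.9611
D_2 = 10.3224
D_3 = 13.3840
D_4 = 17.3537
D_5 = 22.5008
D_6 = 29.1746
Terminal value at t=6: TV = D_7/(r−g) = 29.5247/(0.079−0.012) = 440.6667
P₀ = 7.9611/(1+0.079)^1 + 10.3224/(1+0.079)^2 + 13.3840/(1+0.079)^3 + 17.3537/(1+0.079)^4 + 22.5008/(1+0.079)^5 + 29.1746/(1+0.079)^6 + 440.6667/(1+0.079)^6 = 352.8162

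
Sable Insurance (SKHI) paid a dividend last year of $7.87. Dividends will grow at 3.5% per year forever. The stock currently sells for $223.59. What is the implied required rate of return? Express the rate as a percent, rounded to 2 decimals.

Rearranging the constant-growth DDM: r = D₁/P₀ + g.
D₁ = 7.87 × (1 + 0.035) = 8.1455.
r = 8.1455 / 223.59 + 0.035 = 0.03643 + 0.035 = 0.07143

7.14%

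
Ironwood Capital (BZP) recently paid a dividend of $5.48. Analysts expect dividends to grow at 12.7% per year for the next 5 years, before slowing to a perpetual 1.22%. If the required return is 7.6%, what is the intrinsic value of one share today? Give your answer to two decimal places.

Two-stage DDM. Project D₁…D_5 at 0.127, terminal growth 0.0122, discount at r = 0.076.
D_1 = 6.1760
D_2 = 6.9603
D_3 = 7.8443
D_4 = 8.8405
D_5 = 9.9632
Terminal value at t=5: TV = D_6/(r−g) = 10.0848/(0.076−0.0122) = 158.0687
P₀ = 6.1760/(1+0.076)^1 + 6.9603/(1+0.076)^2 + 7.8443/(1+0.076)^3 + 8.8405/(1+0.076)^4 + 9.9632/(1+0.076)^5 + 158.0687/(1+0.076)^5 = 141.1446

$141.14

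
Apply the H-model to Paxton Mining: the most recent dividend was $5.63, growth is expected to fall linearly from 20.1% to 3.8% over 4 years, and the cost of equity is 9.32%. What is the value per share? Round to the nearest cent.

$139.12

H-model: P₀ = D₀[(1+g_L) + H(g_S−g_L)]/(r−g_L), with H = 4/2 = 2.
P₀ = 5.63 × [(1+0.038) + 2×(0.201−0.038)] / (0.0932−0.038)
   = 5.63 × 1.3640 / 0.0552 = 139.1181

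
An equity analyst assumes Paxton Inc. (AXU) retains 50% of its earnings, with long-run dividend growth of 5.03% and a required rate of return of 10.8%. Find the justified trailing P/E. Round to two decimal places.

Payout ratio b = 1 − 0.50 = 0.50.
Justified trailing P/E = b(1+g)/(r−g) = 0.50×(1+0.0503)/(0.108−0.0503) = 9.1014

9.10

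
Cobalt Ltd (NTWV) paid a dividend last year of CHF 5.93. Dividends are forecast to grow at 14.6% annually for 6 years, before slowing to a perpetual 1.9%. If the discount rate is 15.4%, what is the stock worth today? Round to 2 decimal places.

Two-stage DDM. Project D₁…D_6 at 0.146, terminal growth 0.019, discount at r = 0.154.
D_1 = 6.7958
D_2 = 7.7880
D_3 = 8.9250
D_4 = 10.2281
D_5 = 11.7214
D_6 = 13.4327
Terminal value at t=6: TV = D_7/(r−g) = 13.6879/(0.154−0.019) = 101.3918
P₀ = 6.7958/(1+0.154)^1 + 7.7880/(1+0.154)^2 + 8.9250/(1+0.154)^3 + 10.2281/(1+0.154)^4 + 11.7214/(1+0.154)^5 + 13.4327/(1+0.154)^6 + 101.3918/(1+0.154)^6 = 77.6573

CHF 77.66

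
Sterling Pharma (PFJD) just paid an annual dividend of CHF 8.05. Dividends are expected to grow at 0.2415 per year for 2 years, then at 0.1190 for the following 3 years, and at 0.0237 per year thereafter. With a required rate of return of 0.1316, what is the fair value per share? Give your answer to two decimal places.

CHF 135.84

Three-stage DDM. Project D₁…D_5; terminal Gordon value at t=5 with g = 0.0237; discount at r = 0.1316.
D_1 = 9.9941
D_2 = 12.4076
D_3 = 13.8842
D_4 = 15.5364
D_5 = 17.3852
TV_5 = 17.7972/(0.1316−0.0237) = 164.9418
P₀ = Σ Dₜ/(1+r)ᵗ + TV_5/(1+r)^5 = 135.8402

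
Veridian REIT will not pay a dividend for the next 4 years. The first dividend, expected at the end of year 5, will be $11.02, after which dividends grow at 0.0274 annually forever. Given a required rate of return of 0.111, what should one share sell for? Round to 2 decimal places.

$86.52

Deferred-dividend DDM. At t=4 the remaining stream is a growing perpetuity with first payment D_5 = 11.02.
V_4 = D_5/(r−g) = 11.02/(0.111−0.0274) = 131.8182
P₀ = V_4/(1+r)^4 = 131.8182/(1+0.111)^4 = 86.5205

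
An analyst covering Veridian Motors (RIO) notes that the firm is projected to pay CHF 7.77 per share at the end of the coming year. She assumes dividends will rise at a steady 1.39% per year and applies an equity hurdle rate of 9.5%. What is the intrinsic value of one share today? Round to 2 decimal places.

Gordon growth model: P₀ = D₁/(r − g), with D₁ = 7.77 given directly.
P₀ = 7.7700 / (0.095 − 0.0139) = 7.7700 / 0.0811 = 95.8076

CHF 95.81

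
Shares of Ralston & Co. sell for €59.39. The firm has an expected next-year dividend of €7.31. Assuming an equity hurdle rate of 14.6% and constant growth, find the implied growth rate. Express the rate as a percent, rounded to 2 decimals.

From P₀ = D₁/(r − g), the implied growth is g = r − D₁/P₀.
g = 0.146 − 7.31/59.39 = 0.146 − 0.12308 = 0.02292

2.29%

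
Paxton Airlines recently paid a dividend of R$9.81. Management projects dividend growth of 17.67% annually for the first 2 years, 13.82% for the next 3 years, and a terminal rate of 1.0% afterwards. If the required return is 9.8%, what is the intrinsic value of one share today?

Three-stage DDM. Project D₁…D_5; terminal Gordon value at t=5 with g = 0.01; discount at r = 0.098.
D_1 = 11.5434
D_2 = 13.5832
D_3 = 15.4603
D_4 = 17.5970
D_5 = 20.0289
TV_5 = 20.2291/(0.098−0.01) = 229.8767
P₀ = Σ Dₜ/(1+r)ᵗ + TV_5/(1+r)^5 = 202.1558

R$202.16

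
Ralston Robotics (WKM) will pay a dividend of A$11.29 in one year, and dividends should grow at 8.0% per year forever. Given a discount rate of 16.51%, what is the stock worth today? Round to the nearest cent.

Gordon growth model: P₀ = D₁/(r − g), with D₁ = 11.29 given directly.
P₀ = 11.2900 / (0.1651 − 0.08) = 11.2900 / 0.0851 = 132.6675

A$132.67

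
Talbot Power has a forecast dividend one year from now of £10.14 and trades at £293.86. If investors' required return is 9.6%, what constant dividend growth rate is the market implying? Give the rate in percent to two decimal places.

6.15%

From P₀ = D₁/(r − g), the implied growth is g = r − D₁/P₀.
g = 0.096 − 10.14/293.86 = 0.096 − 0.03451 = 0.06149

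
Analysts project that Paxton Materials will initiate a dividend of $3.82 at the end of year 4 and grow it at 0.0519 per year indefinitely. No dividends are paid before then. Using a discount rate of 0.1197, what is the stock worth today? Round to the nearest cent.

Deferred-dividend DDM. At t=3 the remaining stream is a growing perpetuity with first payment D_4 = 3.82.
V_3 = D_4/(r−g) = 3.82/(0.1197−0.0519) = 56.3422
P₀ = V_3/(1+r)^3 = 56.3422/(1+0.1197)^3 = 40.1355

$40.14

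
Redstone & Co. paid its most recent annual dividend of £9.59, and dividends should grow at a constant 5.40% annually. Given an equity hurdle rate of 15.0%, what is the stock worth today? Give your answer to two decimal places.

£105.29

Gordon growth model: P₀ = D₁/(r − g). D₁ = 9.59 × (1 + 0.054) = 10.1079.
P₀ = 10.1079 / (0.15 − 0.054) = 10.1079 / 0.096 = 105.2902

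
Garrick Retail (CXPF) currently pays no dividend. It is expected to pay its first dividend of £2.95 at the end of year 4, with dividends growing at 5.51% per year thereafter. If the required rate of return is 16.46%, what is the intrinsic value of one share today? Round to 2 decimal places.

Deferred-dividend DDM. At t=3 the remaining stream is a growing perpetuity with first payment D_4 = 2.95.
V_3 = D_4/(r−g) = 2.95/(0.1646−0.0551) = 26.9406
P₀ = V_3/(1+r)^3 = 26.9406/(1+0.1646)^3 = 17.0560

£17.06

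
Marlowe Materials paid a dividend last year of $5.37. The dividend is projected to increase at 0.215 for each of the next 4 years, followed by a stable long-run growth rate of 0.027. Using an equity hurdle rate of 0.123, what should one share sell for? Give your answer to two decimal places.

$104.97

Two-stage DDM. Project D₁…D_4 at 0.215, terminal growth 0.027, discount at r = 0.123.
D_1 = 6.5246
D_2 = 7.9273
D_3 = 9.6317
D_4 = 11.7025
Terminal value at t=4: TV = D_5/(r−g) = 12.0185/(0.123−0.027) = 125.1926
P₀ = 6.5246/(1+0.123)^1 + 7.9273/(1+0.123)^2 + 9.6317/(1+0.123)^3 + 11.7025/(1+0.123)^4 + 125.1926/(1+0.123)^4 = 104.9701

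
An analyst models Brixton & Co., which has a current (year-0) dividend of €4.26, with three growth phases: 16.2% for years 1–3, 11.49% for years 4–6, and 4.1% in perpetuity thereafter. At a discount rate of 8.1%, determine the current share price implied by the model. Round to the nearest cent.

€182.75

Three-stage DDM. Project D₁…D_6; terminal Gordon value at t=6 with g = 0.041; discount at r = 0.081.
D_1 = 4.9501
D_2 = 5.7520
D_3 = 6.6839
D_4 = 7.4518
D_5 = 8.3081
D_6 = 9.2627
TV_6 = 9.6424/(0.081−0.041) = 241.0607
P₀ = Σ Dₜ/(1+r)ᵗ + TV_6/(1+r)^6 = 182.7507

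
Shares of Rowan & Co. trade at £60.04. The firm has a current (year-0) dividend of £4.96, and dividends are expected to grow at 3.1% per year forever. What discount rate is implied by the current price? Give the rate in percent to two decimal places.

11.62%

Rearranging the constant-growth DDM: r = D₁/P₀ + g.
D₁ = 4.96 × (1 + 0.031) = 5.1138.
r = 5.1138 / 60.04 + 0.031 = 0.08517 + 0.031 = 0.11617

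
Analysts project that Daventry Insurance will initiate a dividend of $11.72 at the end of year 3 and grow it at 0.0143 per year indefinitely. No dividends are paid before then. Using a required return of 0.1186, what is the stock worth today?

$89.80

Deferred-dividend DDM. At t=2 the remaining stream is a growing perpetuity with first payment D_3 = 11.72.
V_2 = D_3/(r−g) = 11.72/(0.1186−0.0143) = 112.3682
P₀ = V_2/(1+r)^2 = 112.3682/(1+0.1186)^2 = 89.8036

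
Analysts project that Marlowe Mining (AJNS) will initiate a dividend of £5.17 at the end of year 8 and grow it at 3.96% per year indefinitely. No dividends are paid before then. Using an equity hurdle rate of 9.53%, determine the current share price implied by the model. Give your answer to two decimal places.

£49.08

Deferred-dividend DDM. At t=7 the remaining stream is a growing perpetuity with first payment D_8 = 5.17.
V_7 = D_8/(r−g) = 5.17/(0.0953−0.0396) = 92.8187
P₀ = V_7/(1+r)^7 = 92.8187/(1+0.0953)^7 = 49.0799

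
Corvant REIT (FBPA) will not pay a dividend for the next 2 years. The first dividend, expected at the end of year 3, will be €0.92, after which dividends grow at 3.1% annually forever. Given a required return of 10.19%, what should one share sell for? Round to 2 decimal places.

€10.69

Deferred-dividend DDM. At t=2 the remaining stream is a growing perpetuity with first payment D_3 = 0.92.
V_2 = D_3/(r−g) = 0.92/(0.1019−0.031) = 12.9760
P₀ = V_2/(1+r)^2 = 12.9760/(1+0.1019)^2 = 10.6870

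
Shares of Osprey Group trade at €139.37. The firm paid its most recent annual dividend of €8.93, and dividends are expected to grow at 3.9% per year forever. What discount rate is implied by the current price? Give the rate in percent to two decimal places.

10.56%

Rearranging the constant-growth DDM: r = D₁/P₀ + g.
D₁ = 8.93 × (1 + 0.039) = 9.2783.
r = 9.2783 / 139.37 + 0.039 = 0.06657 + 0.039 = 0.10557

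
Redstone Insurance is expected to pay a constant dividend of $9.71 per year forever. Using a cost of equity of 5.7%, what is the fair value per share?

$170.35

Zero-growth DDM (perpetuity): P₀ = D/r = 9.71 / 0.057 = 170.3509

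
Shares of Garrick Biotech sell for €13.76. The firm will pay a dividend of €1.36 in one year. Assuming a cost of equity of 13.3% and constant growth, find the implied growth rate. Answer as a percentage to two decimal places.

3.42%

From P₀ = D₁/(r − g), the implied growth is g = r − D₁/P₀.
g = 0.133 − 1.36/13.76 = 0.133 − 0.09884 = 0.03416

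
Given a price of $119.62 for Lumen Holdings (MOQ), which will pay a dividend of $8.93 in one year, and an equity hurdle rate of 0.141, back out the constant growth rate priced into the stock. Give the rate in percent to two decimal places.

6.63%

From P₀ = D₁/(r − g), the implied growth is g = r − D₁/P₀.
g = 0.141 − 8.93/119.62 = 0.141 − 0.07465 = 0.06635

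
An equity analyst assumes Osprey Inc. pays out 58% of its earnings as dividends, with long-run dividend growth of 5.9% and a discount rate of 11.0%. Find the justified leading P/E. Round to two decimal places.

Justified leading P/E = b/(r−g) = 0.58/(0.11−0.059) = 11.3725

11.37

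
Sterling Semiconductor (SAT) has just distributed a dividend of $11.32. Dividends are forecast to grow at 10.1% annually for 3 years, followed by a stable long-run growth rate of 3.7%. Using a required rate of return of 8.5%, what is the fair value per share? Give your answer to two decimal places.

$290.51

Two-stage DDM. Project D₁…D_3 at 0.101, terminal growth 0.037, discount at r = 0.085.
D_1 = 12.4633
D_2 = 13.7221
D_3 = 15.1080
Terminal value at t=3: TV = D_4/(r−g) = 15.6670/(0.085−0.037) = 326.3968
P₀ = 12.4633/(1+0.085)^1 + 13.7221/(1+0.085)^2 + 15.1080/(1+0.085)^3 + 326.3968/(1+0.085)^3 = 290.5102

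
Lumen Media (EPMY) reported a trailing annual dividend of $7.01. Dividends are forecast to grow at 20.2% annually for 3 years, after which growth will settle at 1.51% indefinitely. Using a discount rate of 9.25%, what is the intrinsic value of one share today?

Two-stage DDM. Project D₁…D_3 at 0.202, terminal growth 0.0151, discount at r = 0.0925.
D_1 = 8.4260
D_2 = 10.1281
D_3 = 12.1739
Terminal value at t=3: TV = D_4/(r−g) = 12.3578/(0.0925−0.0151) = 159.6612
P₀ = 8.4260/(1+0.0925)^1 + 10.1281/(1+0.0925)^2 + 12.1739/(1+0.0925)^3 + 159.6612/(1+0.0925)^3 = 147.9776

$147.98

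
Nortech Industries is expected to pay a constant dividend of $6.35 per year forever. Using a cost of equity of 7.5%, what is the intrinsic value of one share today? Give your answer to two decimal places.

Zero-growth DDM (perpetuity): P₀ = D/r = 6.35 / 0.075 = 84.6667

$84.67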